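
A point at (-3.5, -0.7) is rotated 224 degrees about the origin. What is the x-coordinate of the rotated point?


x' = x*cos(theta) - y*sin(theta)
cos(224 deg) = -0.7193, sin(224 deg) = -0.6947
x' = -3.5 * -0.7193 - -0.7 * -0.6947
= 2.5177 - 0.4863
= 2.0314


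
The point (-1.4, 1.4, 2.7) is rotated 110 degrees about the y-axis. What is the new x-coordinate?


Rotation about y-axis: x' = x*cos(theta) + z*sin(theta)
= -1.4 * -0.342 + 2.7 * 0.9397
= 3.016


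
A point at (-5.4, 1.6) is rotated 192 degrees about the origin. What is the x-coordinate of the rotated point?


x' = x*cos(theta) - y*sin(theta)
cos(192 deg) = -0.9781, sin(192 deg) = -0.2079
x' = -5.4 * -0.9781 - 1.6 * -0.2079
= 5.282 - -0.3327
= 5.6147


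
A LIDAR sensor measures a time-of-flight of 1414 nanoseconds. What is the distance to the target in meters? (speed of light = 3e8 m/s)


tof = 1414 ns = 1.414e-06 s
dist = c * tof / 2
= 3e8 * 1.414e-06 / 2
= 212.1 m


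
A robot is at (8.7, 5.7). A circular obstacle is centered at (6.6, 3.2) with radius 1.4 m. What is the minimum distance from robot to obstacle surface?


center_dist = sqrt((8.7-6.6)^2 + (5.7-3.2)^2)
= sqrt(4.41 + 6.25)
= 3.265
min_dist = center_dist - radius = 3.265 - 1.4 = 1.865 m


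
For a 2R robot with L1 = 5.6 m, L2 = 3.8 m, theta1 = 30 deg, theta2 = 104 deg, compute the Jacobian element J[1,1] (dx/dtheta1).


J[1,1] = -L1*sin(t1) - L2*sin(t1+t2)
= -5.6*sin(30) - 3.8*sin(134)
= -5.5335


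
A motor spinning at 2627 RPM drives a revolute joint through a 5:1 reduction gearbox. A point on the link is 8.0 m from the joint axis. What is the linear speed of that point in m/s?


omega_motor = 2627 * 2*pi/60 = 275.0988 rad/s
omega_joint = omega_motor / 5 = 55.0198 rad/s
v = omega_joint * r = 55.0198 * 8.0
= 440.1581 m/s


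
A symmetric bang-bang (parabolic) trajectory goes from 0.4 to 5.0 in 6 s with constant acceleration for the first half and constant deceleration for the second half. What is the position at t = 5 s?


Symmetric rest-to-rest: each phase covers (pf-p0)/2 in time T/2. 0.5*a*(T/2)^2 = (pf-p0)/2 => a = 4*(pf-p0)/T^2
a = 4*(5.0-0.4)/6^2 = 0.5111
t = 5 is in the deceleration phase (t > T/2).
p = pf - 0.5*a*(T-t)^2 = 5.0 - 0.5*0.5111*1^2
= 4.7444


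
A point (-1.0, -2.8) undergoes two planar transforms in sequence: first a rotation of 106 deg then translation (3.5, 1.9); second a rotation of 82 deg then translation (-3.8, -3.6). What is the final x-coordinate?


After transform 1:
x1 = cos(106)*-1.0 - sin(106)*-2.8 + 3.5 = 6.4672
y1 = sin(106)*-1.0 + cos(106)*-2.8 + 1.9 = 1.7105
After transform 2:
x2 = cos(82)*6.4672 - sin(82)*1.7105 + -3.8
= -4.5938


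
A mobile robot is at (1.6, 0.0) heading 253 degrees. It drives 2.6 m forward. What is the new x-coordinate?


x_new = x0 + d*cos(theta)
= 1.6 + 2.6*cos(253)
= 1.6 + -0.7602
= 0.8398


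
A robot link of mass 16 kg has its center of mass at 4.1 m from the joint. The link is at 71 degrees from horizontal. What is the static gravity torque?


tau = m*g*L*cos(angle)
= 16 * 9.81 * 4.1 * cos(71 deg)
= 16 * 9.81 * 4.1 * 0.3256
= 209.5148 Nm


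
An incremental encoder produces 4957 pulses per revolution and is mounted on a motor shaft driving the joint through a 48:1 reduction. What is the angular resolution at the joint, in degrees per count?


counts per rev = 4957
effective counts at joint = 4957 * 48 = 237936
resolution = 360 / 237936
= 0.0015 deg/count


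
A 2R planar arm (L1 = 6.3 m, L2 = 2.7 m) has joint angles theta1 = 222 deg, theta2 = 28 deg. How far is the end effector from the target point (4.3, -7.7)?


End effector via forward kinematics:
x = L1*cos(t1) + L2*cos(t1+t2) = -5.6053
y = L1*sin(t1) + L2*sin(t1+t2) = -6.7527
Distance to target:
d = sqrt((4.3 - -5.6053)^2 + (-7.7 - -6.7527)^2)
= sqrt(98.1143 + 0.8974)
= 9.9505 m


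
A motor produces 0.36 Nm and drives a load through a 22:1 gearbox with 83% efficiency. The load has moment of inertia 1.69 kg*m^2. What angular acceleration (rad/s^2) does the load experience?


tau_out = tau_motor * N * eta
= 0.36 * 22 * 0.83 = 6.5736 Nm
alpha = tau_out / I = 6.5736 / 1.69
= 3.8897 rad/s^2


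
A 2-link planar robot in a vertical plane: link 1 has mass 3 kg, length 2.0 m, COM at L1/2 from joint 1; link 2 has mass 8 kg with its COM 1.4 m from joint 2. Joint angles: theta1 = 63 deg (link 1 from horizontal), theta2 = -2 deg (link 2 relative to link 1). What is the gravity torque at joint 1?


Horizontal distance from joint 1 to link-1 COM:
  x_c1 = (L1/2)*cos(t1) = 1.0 * 0.454 = 0.454 m
Horizontal distance from joint 1 to link-2 COM:
  x_c2 = L1*cos(t1) + Lc2*cos(t1+t2)
       = 2.0*0.454 + 1.4*0.4848 = 1.5867 m
tau1 = m1*g*x_c1 + m2*g*x_c2
     = 3*9.81*0.454 + 8*9.81*1.5867
     = 13.3609 + 124.5254
     = 137.8863 Nm


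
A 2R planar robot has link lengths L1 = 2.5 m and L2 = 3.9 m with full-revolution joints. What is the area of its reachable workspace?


r_max = L1 + L2 = 6.4 m
r_min = |L1 - L2| = 1.4 m
Area = pi*(r_max^2 - r_min^2)
= pi*(40.96 - 1.96)
= pi * 39.0
= 122.5221 m^2


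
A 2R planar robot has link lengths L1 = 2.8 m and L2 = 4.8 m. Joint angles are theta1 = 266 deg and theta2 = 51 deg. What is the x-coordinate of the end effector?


Convert angles to radians: theta1 = 4.6426, theta2 = 0.8901
x = L1*cos(theta1) + L2*cos(theta1+theta2)
x = -0.1953 + 3.5105
x = 3.3152


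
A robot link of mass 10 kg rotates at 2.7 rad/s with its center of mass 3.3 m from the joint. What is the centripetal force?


F = m * omega^2 * r
= 10 * 2.7^2 * 3.3
= 10 * 7.29 * 3.3
= 240.57 N


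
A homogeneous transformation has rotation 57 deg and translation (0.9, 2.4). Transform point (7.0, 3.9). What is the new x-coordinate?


x' = cos(theta)*px - sin(theta)*py + tx
= 0.5446*7.0 - 0.8387*3.9 + 0.9
= 1.4417


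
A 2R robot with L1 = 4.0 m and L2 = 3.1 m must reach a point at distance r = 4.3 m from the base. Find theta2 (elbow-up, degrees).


cos(theta2) = (r^2 - L1^2 - L2^2) / (2*L1*L2)
cos(theta2) = (18.49 - 16.0 - 9.61) / 24.8
cos(theta2) = -0.287097
theta2 = 106.6842 degrees


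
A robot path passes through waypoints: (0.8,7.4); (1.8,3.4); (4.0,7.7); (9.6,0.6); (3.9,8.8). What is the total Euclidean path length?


Segment lengths:
  seg1 = sqrt((1.0)^2 + (-4.0)^2) = 4.1231
  seg2 = sqrt((2.2)^2 + (4.3)^2) = 4.8301
  seg3 = sqrt((5.6)^2 + (-7.1)^2) = 9.0427
  seg4 = sqrt((-5.7)^2 + (8.2)^2) = 9.9865
Total = 27.9824


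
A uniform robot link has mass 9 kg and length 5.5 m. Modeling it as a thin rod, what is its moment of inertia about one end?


I = (1/3) * m * L^2
= (1/3) * 9 * 5.5^2
= 0.333333 * 9 * 30.25
= 90.75 kg*m^2


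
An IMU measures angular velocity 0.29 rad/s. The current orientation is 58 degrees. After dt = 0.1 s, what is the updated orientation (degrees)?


delta_theta = w * dt = 0.29 * 0.1 = 0.029 rad
= 1.6616 deg
theta_new = 58 + 1.6616 = 59.6616 deg


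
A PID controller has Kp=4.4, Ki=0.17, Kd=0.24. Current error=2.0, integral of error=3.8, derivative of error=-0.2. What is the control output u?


u = Kp*e + Ki*int(e) + Kd*de/dt
= 4.4*2.0 + 0.17*3.8 + 0.24*(-0.2)
= 8.8 + 0.646 + -0.048
= 9.398


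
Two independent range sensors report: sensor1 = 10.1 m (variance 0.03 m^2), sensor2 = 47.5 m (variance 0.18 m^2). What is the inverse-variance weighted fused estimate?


w1 = (1/var1) / (1/var1 + 1/var2)
   = 33.3333 / (33.3333 + 5.5556) = 0.8571
w2 = 1 - w1 = 0.1429
fused = w1*s1 + w2*s2 = 8.6571 + 6.7857
= 15.4429 m


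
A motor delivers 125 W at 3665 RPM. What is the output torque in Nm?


omega = 3665 * 2*pi/60 = 383.7979 rad/s
tau = P / omega = 125 / 383.7979
= 0.3257 Nm


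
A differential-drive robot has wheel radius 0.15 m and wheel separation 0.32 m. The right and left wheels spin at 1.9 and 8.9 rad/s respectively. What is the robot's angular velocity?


vR = r*wR = 0.15*1.9 = 0.285 m/s
vL = r*wL = 0.15*8.9 = 1.335 m/s
v = (vR+vL)/2 = 0.81 m/s
omega = (vR-vL)/L = -3.2812 rad/s
angular velocity = -3.2812 rad/s


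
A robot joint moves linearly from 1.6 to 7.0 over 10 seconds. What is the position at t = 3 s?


s = t/T = 3/10 = 0.3
p(t) = p0 + (pf-p0)*s
= 1.6 + (7.0 - 1.6) * 0.3
= 3.22


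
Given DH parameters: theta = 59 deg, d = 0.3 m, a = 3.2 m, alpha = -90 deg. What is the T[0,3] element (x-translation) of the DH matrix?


T[0,3] = a * cos(theta)
= 3.2 * cos(59 deg)
= 3.2 * 0.515
= 1.6481


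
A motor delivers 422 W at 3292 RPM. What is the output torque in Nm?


omega = 3292 * 2*pi/60 = 344.7374 rad/s
tau = P / omega = 422 / 344.7374
= 1.2241 Nm


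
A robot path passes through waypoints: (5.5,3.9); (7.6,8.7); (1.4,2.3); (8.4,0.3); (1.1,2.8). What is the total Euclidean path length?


Segment lengths:
  seg1 = sqrt((2.1)^2 + (4.8)^2) = 5.2393
  seg2 = sqrt((-6.2)^2 + (-6.4)^2) = 8.9107
  seg3 = sqrt((7.0)^2 + (-2.0)^2) = 7.2801
  seg4 = sqrt((-7.3)^2 + (2.5)^2) = 7.7162
Total = 29.1463


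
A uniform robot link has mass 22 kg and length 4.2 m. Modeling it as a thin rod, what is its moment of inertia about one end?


I = (1/3) * m * L^2
= (1/3) * 22 * 4.2^2
= 0.333333 * 22 * 17.64
= 129.36 kg*m^2


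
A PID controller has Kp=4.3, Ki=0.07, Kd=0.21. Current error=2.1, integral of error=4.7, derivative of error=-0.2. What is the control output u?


u = Kp*e + Ki*int(e) + Kd*de/dt
= 4.3*2.1 + 0.07*4.7 + 0.21*(-0.2)
= 9.03 + 0.329 + -0.042
= 9.317


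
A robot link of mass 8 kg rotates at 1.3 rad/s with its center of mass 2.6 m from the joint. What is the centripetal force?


F = m * omega^2 * r
= 8 * 1.3^2 * 2.6
= 8 * 1.69 * 2.6
= 35.152 N


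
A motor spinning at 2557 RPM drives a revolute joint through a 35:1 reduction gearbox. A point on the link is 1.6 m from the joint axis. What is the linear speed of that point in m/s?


omega_motor = 2557 * 2*pi/60 = 267.7684 rad/s
omega_joint = omega_motor / 35 = 7.6505 rad/s
v = omega_joint * r = 7.6505 * 1.6
= 12.2408 m/s


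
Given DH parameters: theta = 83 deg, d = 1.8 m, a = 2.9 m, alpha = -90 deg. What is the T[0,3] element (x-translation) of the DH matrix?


T[0,3] = a * cos(theta)
= 2.9 * cos(83 deg)
= 2.9 * 0.1219
= 0.3534


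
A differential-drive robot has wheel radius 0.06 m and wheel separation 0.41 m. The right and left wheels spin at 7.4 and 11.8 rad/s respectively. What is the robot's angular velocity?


vR = r*wR = 0.06*7.4 = 0.444 m/s
vL = r*wL = 0.06*11.8 = 0.708 m/s
v = (vR+vL)/2 = 0.576 m/s
omega = (vR-vL)/L = -0.6439 rad/s
angular velocity = -0.6439 rad/s


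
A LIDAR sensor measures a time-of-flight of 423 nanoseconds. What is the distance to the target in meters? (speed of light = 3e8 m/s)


tof = 423 ns = 4.23e-07 s
dist = c * tof / 2
= 3e8 * 4.23e-07 / 2
= 63.45 m


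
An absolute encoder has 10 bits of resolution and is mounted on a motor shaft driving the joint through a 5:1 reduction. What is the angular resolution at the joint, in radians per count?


counts = 2^10 = 1024
effective counts at joint = 1024 * 5 = 5120
resolution = 2*pi / 5120
= 0.0012 rad/count


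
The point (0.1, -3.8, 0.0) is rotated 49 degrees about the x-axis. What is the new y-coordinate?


Rotation about x-axis: y' = y*cos(theta) - z*sin(theta)
= -3.8 * 0.6561 - 0.0 * 0.7547
= -2.493


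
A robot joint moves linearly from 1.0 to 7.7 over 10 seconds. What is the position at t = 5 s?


s = t/T = 5/10 = 0.5
p(t) = p0 + (pf-p0)*s
= 1.0 + (7.7 - 1.0) * 0.5
= 4.35


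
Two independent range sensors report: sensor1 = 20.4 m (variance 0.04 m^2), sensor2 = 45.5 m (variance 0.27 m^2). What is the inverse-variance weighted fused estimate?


w1 = (1/var1) / (1/var1 + 1/var2)
   = 25.0 / (25.0 + 3.7037) = 0.871
w2 = 1 - w1 = 0.129
fused = w1*s1 + w2*s2 = 17.7677 + 5.871
= 23.6387 m


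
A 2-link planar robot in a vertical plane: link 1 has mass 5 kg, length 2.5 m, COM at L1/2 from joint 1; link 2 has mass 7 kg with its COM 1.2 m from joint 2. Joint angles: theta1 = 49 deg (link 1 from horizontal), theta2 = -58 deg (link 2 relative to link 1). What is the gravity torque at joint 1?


Horizontal distance from joint 1 to link-1 COM:
  x_c1 = (L1/2)*cos(t1) = 1.25 * 0.6561 = 0.8201 m
Horizontal distance from joint 1 to link-2 COM:
  x_c2 = L1*cos(t1) + Lc2*cos(t1+t2)
       = 2.5*0.6561 + 1.2*0.9877 = 2.8254 m
tau1 = m1*g*x_c1 + m2*g*x_c2
     = 5*9.81*0.8201 + 7*9.81*2.8254
     = 40.2246 + 194.0184
     = 234.243 Nm


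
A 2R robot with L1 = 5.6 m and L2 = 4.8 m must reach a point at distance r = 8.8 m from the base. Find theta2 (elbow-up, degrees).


cos(theta2) = (r^2 - L1^2 - L2^2) / (2*L1*L2)
cos(theta2) = (77.44 - 31.36 - 23.04) / 53.76
cos(theta2) = 0.428571
theta2 = 64.6231 degrees


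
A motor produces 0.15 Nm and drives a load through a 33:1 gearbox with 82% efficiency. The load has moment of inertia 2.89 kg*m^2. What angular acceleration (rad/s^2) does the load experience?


tau_out = tau_motor * N * eta
= 0.15 * 33 * 0.82 = 4.059 Nm
alpha = tau_out / I = 4.059 / 2.89
= 1.4045 rad/s^2


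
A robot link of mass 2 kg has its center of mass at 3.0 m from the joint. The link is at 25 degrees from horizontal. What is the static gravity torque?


tau = m*g*L*cos(angle)
= 2 * 9.81 * 3.0 * cos(25 deg)
= 2 * 9.81 * 3.0 * 0.9063
= 53.3453 Nm


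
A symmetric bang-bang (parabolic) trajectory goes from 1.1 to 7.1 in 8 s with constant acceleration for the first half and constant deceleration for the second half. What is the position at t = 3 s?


Symmetric rest-to-rest: each phase covers (pf-p0)/2 in time T/2. 0.5*a*(T/2)^2 = (pf-p0)/2 => a = 4*(pf-p0)/T^2
a = 4*(7.1-1.1)/8^2 = 0.375
t = 3 is in the acceleration phase (t <= T/2).
p = p0 + 0.5*a*t^2 = 1.1 + 0.5*0.375*3^2
= 2.7875


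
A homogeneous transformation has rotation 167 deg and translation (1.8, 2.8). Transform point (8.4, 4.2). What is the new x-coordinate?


x' = cos(theta)*px - sin(theta)*py + tx
= -0.9744*8.4 - 0.225*4.2 + 1.8
= -7.3295


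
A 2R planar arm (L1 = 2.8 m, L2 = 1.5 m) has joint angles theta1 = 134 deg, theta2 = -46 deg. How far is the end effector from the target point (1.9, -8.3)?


End effector via forward kinematics:
x = L1*cos(t1) + L2*cos(t1+t2) = -1.8927
y = L1*sin(t1) + L2*sin(t1+t2) = 3.5132
Distance to target:
d = sqrt((1.9 - -1.8927)^2 + (-8.3 - 3.5132)^2)
= sqrt(14.3845 + 139.5526)
= 12.4071 m


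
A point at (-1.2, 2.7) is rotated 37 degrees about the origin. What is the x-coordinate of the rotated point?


x' = x*cos(theta) - y*sin(theta)
cos(37 deg) = 0.7986, sin(37 deg) = 0.6018
x' = -1.2 * 0.7986 - 2.7 * 0.6018
= -0.9584 - 1.6249
= -2.5833


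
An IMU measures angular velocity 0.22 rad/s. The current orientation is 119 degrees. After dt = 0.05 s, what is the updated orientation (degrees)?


delta_theta = w * dt = 0.22 * 0.05 = 0.011 rad
= 0.6303 deg
theta_new = 119 + 0.6303 = 119.6303 deg


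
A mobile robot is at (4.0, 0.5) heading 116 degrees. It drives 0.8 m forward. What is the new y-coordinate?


y_new = y0 + d*sin(theta)
= 0.5 + 0.8*sin(116)
= 0.5 + 0.719
= 1.219


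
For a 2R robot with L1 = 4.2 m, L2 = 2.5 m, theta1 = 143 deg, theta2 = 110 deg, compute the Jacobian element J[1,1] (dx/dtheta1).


J[1,1] = -L1*sin(t1) - L2*sin(t1+t2)
= -4.2*sin(143) - 2.5*sin(253)
= -0.1369


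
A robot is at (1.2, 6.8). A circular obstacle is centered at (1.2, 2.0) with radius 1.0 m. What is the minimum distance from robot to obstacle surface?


center_dist = sqrt((1.2-1.2)^2 + (6.8-2.0)^2)
= sqrt(0.0 + 23.04)
= 4.8
min_dist = center_dist - radius = 4.8 - 1.0 = 3.8 m


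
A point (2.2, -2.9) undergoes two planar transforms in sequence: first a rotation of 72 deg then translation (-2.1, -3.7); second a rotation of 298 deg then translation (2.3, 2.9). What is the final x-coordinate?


After transform 1:
x1 = cos(72)*2.2 - sin(72)*-2.9 + -2.1 = 1.3379
y1 = sin(72)*2.2 + cos(72)*-2.9 + -3.7 = -2.5038
After transform 2:
x2 = cos(298)*1.3379 - sin(298)*-2.5038 + 2.3
= 0.7174


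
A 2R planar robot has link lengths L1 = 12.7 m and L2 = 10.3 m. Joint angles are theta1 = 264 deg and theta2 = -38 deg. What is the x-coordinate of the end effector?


Convert angles to radians: theta1 = 4.6077, theta2 = -0.6632
x = L1*cos(theta1) + L2*cos(theta1+theta2)
x = -1.3275 + -7.155
x = -8.4825


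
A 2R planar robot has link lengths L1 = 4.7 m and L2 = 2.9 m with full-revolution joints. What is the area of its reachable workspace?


r_max = L1 + L2 = 7.6 m
r_min = |L1 - L2| = 1.8 m
Area = pi*(r_max^2 - r_min^2)
= pi*(57.76 - 3.24)
= pi * 54.52
= 171.2796 m^2


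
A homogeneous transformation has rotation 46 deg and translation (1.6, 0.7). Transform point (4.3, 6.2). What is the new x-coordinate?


x' = cos(theta)*px - sin(theta)*py + tx
= 0.6947*4.3 - 0.7193*6.2 + 1.6
= 0.1271


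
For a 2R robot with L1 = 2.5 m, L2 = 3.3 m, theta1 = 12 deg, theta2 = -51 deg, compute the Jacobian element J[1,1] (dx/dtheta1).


J[1,1] = -L1*sin(t1) - L2*sin(t1+t2)
= -2.5*sin(12) - 3.3*sin(-39)
= 1.557


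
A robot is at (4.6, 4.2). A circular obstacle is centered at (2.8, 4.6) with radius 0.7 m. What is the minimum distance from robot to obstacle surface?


center_dist = sqrt((4.6-2.8)^2 + (4.2-4.6)^2)
= sqrt(3.24 + 0.16)
= 1.8439
min_dist = center_dist - radius = 1.8439 - 0.7 = 1.1439 m


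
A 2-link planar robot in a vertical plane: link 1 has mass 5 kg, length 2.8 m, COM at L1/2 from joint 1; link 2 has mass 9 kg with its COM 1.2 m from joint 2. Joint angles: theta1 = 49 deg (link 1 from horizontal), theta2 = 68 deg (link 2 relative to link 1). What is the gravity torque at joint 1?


Horizontal distance from joint 1 to link-1 COM:
  x_c1 = (L1/2)*cos(t1) = 1.4 * 0.6561 = 0.9185 m
Horizontal distance from joint 1 to link-2 COM:
  x_c2 = L1*cos(t1) + Lc2*cos(t1+t2)
       = 2.8*0.6561 + 1.2*-0.454 = 1.2922 m
tau1 = m1*g*x_c1 + m2*g*x_c2
     = 5*9.81*0.9185 + 9*9.81*1.2922
     = 45.0516 + 114.0863
     = 159.1379 Nm


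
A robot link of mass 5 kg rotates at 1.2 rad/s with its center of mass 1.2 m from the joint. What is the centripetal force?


F = m * omega^2 * r
= 5 * 1.2^2 * 1.2
= 5 * 1.44 * 1.2
= 8.64 N


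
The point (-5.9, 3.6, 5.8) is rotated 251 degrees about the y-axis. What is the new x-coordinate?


Rotation about y-axis: x' = x*cos(theta) + z*sin(theta)
= -5.9 * -0.3256 + 5.8 * -0.9455
= -3.5632


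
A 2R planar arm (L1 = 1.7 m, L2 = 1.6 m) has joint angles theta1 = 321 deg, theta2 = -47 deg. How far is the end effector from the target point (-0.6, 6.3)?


End effector via forward kinematics:
x = L1*cos(t1) + L2*cos(t1+t2) = 1.4328
y = L1*sin(t1) + L2*sin(t1+t2) = -2.6659
Distance to target:
d = sqrt((-0.6 - 1.4328)^2 + (6.3 - -2.6659)^2)
= sqrt(4.1321 + 80.3882)
= 9.1935 m


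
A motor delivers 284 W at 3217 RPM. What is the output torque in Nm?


omega = 3217 * 2*pi/60 = 336.8835 rad/s
tau = P / omega = 284 / 336.8835
= 0.843 Nm


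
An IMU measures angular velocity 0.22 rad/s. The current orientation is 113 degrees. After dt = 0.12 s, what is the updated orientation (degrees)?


delta_theta = w * dt = 0.22 * 0.12 = 0.0264 rad
= 1.5126 deg
theta_new = 113 + 1.5126 = 114.5126 deg


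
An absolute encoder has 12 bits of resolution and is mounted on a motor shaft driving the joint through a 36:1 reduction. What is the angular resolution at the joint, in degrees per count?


counts = 2^12 = 4096
effective counts at joint = 4096 * 36 = 147456
resolution = 360 / 147456
= 0.0024 deg/count


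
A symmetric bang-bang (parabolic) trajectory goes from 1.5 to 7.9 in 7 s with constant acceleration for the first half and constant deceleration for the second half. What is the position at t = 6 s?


Symmetric rest-to-rest: each phase covers (pf-p0)/2 in time T/2. 0.5*a*(T/2)^2 = (pf-p0)/2 => a = 4*(pf-p0)/T^2
a = 4*(7.9-1.5)/7^2 = 0.5224
t = 6 is in the deceleration phase (t > T/2).
p = pf - 0.5*a*(T-t)^2 = 7.9 - 0.5*0.5224*1^2
= 7.6388


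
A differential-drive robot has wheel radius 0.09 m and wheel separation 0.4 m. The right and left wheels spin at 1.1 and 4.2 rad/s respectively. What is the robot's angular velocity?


vR = r*wR = 0.09*1.1 = 0.099 m/s
vL = r*wL = 0.09*4.2 = 0.378 m/s
v = (vR+vL)/2 = 0.2385 m/s
omega = (vR-vL)/L = -0.6975 rad/s
angular velocity = -0.6975 rad/s


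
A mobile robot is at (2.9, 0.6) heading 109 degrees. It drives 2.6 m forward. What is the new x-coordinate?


x_new = x0 + d*cos(theta)
= 2.9 + 2.6*cos(109)
= 2.9 + -0.8465
= 2.0535


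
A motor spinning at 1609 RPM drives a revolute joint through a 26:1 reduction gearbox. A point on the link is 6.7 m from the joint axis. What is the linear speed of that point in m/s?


omega_motor = 1609 * 2*pi/60 = 168.4941 rad/s
omega_joint = omega_motor / 26 = 6.4805 rad/s
v = omega_joint * r = 6.4805 * 6.7
= 43.4196 m/s


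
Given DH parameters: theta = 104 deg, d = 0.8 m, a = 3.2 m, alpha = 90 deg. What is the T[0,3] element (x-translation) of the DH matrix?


T[0,3] = a * cos(theta)
= 3.2 * cos(104 deg)
= 3.2 * -0.2419
= -0.7742


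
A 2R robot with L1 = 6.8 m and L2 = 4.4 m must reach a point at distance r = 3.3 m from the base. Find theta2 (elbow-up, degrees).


cos(theta2) = (r^2 - L1^2 - L2^2) / (2*L1*L2)
cos(theta2) = (10.89 - 46.24 - 19.36) / 59.84
cos(theta2) = -0.914271
theta2 = 156.1025 degrees


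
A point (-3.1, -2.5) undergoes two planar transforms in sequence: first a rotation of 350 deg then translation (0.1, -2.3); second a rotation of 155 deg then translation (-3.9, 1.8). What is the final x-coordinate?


After transform 1:
x1 = cos(350)*-3.1 - sin(350)*-2.5 + 0.1 = -3.387
y1 = sin(350)*-3.1 + cos(350)*-2.5 + -2.3 = -4.2237
After transform 2:
x2 = cos(155)*-3.387 - sin(155)*-4.2237 + -3.9
= 0.9547


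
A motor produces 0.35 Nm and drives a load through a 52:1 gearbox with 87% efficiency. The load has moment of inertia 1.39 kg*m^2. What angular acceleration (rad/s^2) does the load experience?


tau_out = tau_motor * N * eta
= 0.35 * 52 * 0.87 = 15.834 Nm
alpha = tau_out / I = 15.834 / 1.39
= 11.3914 rad/s^2


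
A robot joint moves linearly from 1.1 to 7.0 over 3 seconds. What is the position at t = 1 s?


s = t/T = 1/3 = 0.3333
p(t) = p0 + (pf-p0)*s
= 1.1 + (7.0 - 1.1) * 0.3333
= 3.0667


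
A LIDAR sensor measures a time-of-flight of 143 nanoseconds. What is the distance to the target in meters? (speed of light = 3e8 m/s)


tof = 143 ns = 1.43e-07 s
dist = c * tof / 2
= 3e8 * 1.43e-07 / 2
= 21.45 m


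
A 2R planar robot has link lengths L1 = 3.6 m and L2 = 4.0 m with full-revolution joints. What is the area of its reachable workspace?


r_max = L1 + L2 = 7.6 m
r_min = |L1 - L2| = 0.4 m
Area = pi*(r_max^2 - r_min^2)
= pi*(57.76 - 0.16)
= pi * 57.6
= 180.9557 m^2


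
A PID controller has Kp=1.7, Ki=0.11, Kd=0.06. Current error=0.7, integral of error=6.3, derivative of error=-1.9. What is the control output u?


u = Kp*e + Ki*int(e) + Kd*de/dt
= 1.7*0.7 + 0.11*6.3 + 0.06*(-1.9)
= 1.19 + 0.693 + -0.114
= 1.769


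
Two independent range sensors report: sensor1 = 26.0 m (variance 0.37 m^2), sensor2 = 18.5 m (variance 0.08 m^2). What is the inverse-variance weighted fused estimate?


w1 = (1/var1) / (1/var1 + 1/var2)
   = 2.7027 / (2.7027 + 12.5) = 0.1778
w2 = 1 - w1 = 0.8222
fused = w1*s1 + w2*s2 = 4.6222 + 15.2111
= 19.8333 m


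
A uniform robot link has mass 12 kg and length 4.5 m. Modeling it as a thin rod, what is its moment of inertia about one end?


I = (1/3) * m * L^2
= (1/3) * 12 * 4.5^2
= 0.333333 * 12 * 20.25
= 81.0 kg*m^2


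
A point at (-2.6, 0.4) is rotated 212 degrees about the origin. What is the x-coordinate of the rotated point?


x' = x*cos(theta) - y*sin(theta)
cos(212 deg) = -0.848, sin(212 deg) = -0.5299
x' = -2.6 * -0.848 - 0.4 * -0.5299
= 2.2049 - -0.212
= 2.4169


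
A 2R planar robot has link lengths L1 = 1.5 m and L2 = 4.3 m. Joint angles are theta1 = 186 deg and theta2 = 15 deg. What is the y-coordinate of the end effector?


Convert angles to radians: theta1 = 3.2463, theta2 = 0.2618
y = L1*sin(theta1) + L2*sin(theta1+theta2)
y = -0.1568 + -1.541
y = -1.6978


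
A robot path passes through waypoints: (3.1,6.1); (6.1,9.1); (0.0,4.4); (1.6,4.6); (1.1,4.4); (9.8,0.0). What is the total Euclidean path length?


Segment lengths:
  seg1 = sqrt((3.0)^2 + (3.0)^2) = 4.2426
  seg2 = sqrt((-6.1)^2 + (-4.7)^2) = 7.7006
  seg3 = sqrt((1.6)^2 + (0.2)^2) = 1.6125
  seg4 = sqrt((-0.5)^2 + (-0.2)^2) = 0.5385
  seg5 = sqrt((8.7)^2 + (-4.4)^2) = 9.7494
Total = 23.8436


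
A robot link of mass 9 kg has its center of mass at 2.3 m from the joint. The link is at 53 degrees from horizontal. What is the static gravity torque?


tau = m*g*L*cos(angle)
= 9 * 9.81 * 2.3 * cos(53 deg)
= 9 * 9.81 * 2.3 * 0.6018
= 122.2088 Nm


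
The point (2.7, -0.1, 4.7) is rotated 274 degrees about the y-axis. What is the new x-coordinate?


Rotation about y-axis: x' = x*cos(theta) + z*sin(theta)
= 2.7 * 0.0698 + 4.7 * -0.9976
= -4.5002


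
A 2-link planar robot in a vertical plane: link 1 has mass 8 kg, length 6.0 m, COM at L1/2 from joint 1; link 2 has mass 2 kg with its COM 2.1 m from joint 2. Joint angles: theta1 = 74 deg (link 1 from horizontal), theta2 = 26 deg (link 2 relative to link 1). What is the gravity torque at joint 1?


Horizontal distance from joint 1 to link-1 COM:
  x_c1 = (L1/2)*cos(t1) = 3.0 * 0.2756 = 0.8269 m
Horizontal distance from joint 1 to link-2 COM:
  x_c2 = L1*cos(t1) + Lc2*cos(t1+t2)
       = 6.0*0.2756 + 2.1*-0.1736 = 1.2892 m
tau1 = m1*g*x_c1 + m2*g*x_c2
     = 8*9.81*0.8269 + 2*9.81*1.2892
     = 64.8961 + 25.2934
     = 90.1894 Nm


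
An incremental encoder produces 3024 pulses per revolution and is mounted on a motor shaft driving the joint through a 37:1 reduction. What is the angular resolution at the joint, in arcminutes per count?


counts per rev = 3024
effective counts at joint = 3024 * 37 = 111888
resolution = 360*60 / 111888
= 0.1931 arcmin/count


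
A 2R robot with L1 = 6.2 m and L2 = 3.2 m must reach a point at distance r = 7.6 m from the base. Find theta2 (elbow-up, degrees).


cos(theta2) = (r^2 - L1^2 - L2^2) / (2*L1*L2)
cos(theta2) = (57.76 - 38.44 - 10.24) / 39.68
cos(theta2) = 0.228831
theta2 = 76.7718 degrees


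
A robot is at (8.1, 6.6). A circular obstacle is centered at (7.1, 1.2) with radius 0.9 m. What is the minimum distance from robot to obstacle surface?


center_dist = sqrt((8.1-7.1)^2 + (6.6-1.2)^2)
= sqrt(1.0 + 29.16)
= 5.4918
min_dist = center_dist - radius = 5.4918 - 0.9 = 4.5918 m


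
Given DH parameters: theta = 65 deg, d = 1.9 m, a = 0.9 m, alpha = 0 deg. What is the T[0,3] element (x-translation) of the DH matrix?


T[0,3] = a * cos(theta)
= 0.9 * cos(65 deg)
= 0.9 * 0.4226
= 0.3804


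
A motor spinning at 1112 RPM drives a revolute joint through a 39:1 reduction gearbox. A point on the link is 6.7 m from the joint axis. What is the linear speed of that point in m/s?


omega_motor = 1112 * 2*pi/60 = 116.4484 rad/s
omega_joint = omega_motor / 39 = 2.9859 rad/s
v = omega_joint * r = 2.9859 * 6.7
= 20.0052 m/s


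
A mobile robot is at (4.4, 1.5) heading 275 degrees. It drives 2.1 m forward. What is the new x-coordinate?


x_new = x0 + d*cos(theta)
= 4.4 + 2.1*cos(275)
= 4.4 + 0.183
= 4.583


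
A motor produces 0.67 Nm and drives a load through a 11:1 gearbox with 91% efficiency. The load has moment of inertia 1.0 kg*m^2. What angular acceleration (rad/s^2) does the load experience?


tau_out = tau_motor * N * eta
= 0.67 * 11 * 0.91 = 6.7067 Nm
alpha = tau_out / I = 6.7067 / 1.0
= 6.7067 rad/s^2


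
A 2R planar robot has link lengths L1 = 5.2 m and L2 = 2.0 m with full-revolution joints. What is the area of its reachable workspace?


r_max = L1 + L2 = 7.2 m
r_min = |L1 - L2| = 3.2 m
Area = pi*(r_max^2 - r_min^2)
= pi*(51.84 - 10.24)
= pi * 41.6
= 130.6903 m^2


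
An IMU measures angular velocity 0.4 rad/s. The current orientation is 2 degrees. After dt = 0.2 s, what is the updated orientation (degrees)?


delta_theta = w * dt = 0.4 * 0.2 = 0.08 rad
= 4.5837 deg
theta_new = 2 + 4.5837 = 6.5837 deg


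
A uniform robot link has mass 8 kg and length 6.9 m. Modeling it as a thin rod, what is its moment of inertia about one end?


I = (1/3) * m * L^2
= (1/3) * 8 * 6.9^2
= 0.333333 * 8 * 47.61
= 126.96 kg*m^2


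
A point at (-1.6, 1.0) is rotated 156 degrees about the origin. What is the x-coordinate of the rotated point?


x' = x*cos(theta) - y*sin(theta)
cos(156 deg) = -0.9135, sin(156 deg) = 0.4067
x' = -1.6 * -0.9135 - 1.0 * 0.4067
= 1.4617 - 0.4067
= 1.0549


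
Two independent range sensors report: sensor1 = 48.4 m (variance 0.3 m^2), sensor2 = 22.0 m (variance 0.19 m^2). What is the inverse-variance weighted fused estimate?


w1 = (1/var1) / (1/var1 + 1/var2)
   = 3.3333 / (3.3333 + 5.2632) = 0.3878
w2 = 1 - w1 = 0.6122
fused = w1*s1 + w2*s2 = 18.7673 + 13.4694
= 32.2367 m


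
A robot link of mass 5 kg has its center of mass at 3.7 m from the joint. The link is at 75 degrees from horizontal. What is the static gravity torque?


tau = m*g*L*cos(angle)
= 5 * 9.81 * 3.7 * cos(75 deg)
= 5 * 9.81 * 3.7 * 0.2588
= 46.9718 Nm


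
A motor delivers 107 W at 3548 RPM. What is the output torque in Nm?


omega = 3548 * 2*pi/60 = 371.5457 rad/s
tau = P / omega = 107 / 371.5457
= 0.288 Nm


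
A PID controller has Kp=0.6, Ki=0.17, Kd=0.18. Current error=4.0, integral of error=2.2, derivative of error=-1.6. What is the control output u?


u = Kp*e + Ki*int(e) + Kd*de/dt
= 0.6*4.0 + 0.17*2.2 + 0.18*(-1.6)
= 2.4 + 0.374 + -0.288
= 2.486


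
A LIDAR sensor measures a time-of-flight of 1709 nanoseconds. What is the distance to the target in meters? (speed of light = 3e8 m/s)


tof = 1709 ns = 1.709e-06 s
dist = c * tof / 2
= 3e8 * 1.709e-06 / 2
= 256.35 m


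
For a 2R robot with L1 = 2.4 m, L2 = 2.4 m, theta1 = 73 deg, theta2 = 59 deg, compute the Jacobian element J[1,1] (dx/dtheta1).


J[1,1] = -L1*sin(t1) - L2*sin(t1+t2)
= -2.4*sin(73) - 2.4*sin(132)
= -4.0787


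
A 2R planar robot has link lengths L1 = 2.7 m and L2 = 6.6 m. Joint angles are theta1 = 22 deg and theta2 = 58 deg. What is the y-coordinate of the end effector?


Convert angles to radians: theta1 = 0.384, theta2 = 1.0123
y = L1*sin(theta1) + L2*sin(theta1+theta2)
y = 1.0114 + 6.4997
y = 7.5112


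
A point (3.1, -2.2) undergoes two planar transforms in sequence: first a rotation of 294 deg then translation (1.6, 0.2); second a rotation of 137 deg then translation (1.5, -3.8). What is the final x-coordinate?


After transform 1:
x1 = cos(294)*3.1 - sin(294)*-2.2 + 1.6 = 0.8511
y1 = sin(294)*3.1 + cos(294)*-2.2 + 0.2 = -3.5268
After transform 2:
x2 = cos(137)*0.8511 - sin(137)*-3.5268 + 1.5
= 3.2828


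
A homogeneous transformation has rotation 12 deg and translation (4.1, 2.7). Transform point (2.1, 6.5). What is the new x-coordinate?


x' = cos(theta)*px - sin(theta)*py + tx
= 0.9781*2.1 - 0.2079*6.5 + 4.1
= 4.8027


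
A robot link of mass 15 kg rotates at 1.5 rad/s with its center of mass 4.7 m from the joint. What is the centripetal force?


F = m * omega^2 * r
= 15 * 1.5^2 * 4.7
= 15 * 2.25 * 4.7
= 158.625 N


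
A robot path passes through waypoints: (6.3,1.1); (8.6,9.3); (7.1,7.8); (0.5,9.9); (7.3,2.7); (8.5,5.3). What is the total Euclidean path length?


Segment lengths:
  seg1 = sqrt((2.3)^2 + (8.2)^2) = 8.5165
  seg2 = sqrt((-1.5)^2 + (-1.5)^2) = 2.1213
  seg3 = sqrt((-6.6)^2 + (2.1)^2) = 6.926
  seg4 = sqrt((6.8)^2 + (-7.2)^2) = 9.9035
  seg5 = sqrt((1.2)^2 + (2.6)^2) = 2.8636
Total = 30.3309


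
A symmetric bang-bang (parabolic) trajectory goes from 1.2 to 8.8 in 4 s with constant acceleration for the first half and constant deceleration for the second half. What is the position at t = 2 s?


Symmetric rest-to-rest: each phase covers (pf-p0)/2 in time T/2. 0.5*a*(T/2)^2 = (pf-p0)/2 => a = 4*(pf-p0)/T^2
a = 4*(8.8-1.2)/4^2 = 1.9
t = 2 is in the acceleration phase (t <= T/2).
p = p0 + 0.5*a*t^2 = 1.2 + 0.5*1.9*2^2
= 5.0


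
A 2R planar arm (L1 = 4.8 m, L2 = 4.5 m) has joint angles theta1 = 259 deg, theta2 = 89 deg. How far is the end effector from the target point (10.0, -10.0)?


End effector via forward kinematics:
x = L1*cos(t1) + L2*cos(t1+t2) = 3.4858
y = L1*sin(t1) + L2*sin(t1+t2) = -5.6474
Distance to target:
d = sqrt((10.0 - 3.4858)^2 + (-10.0 - -5.6474)^2)
= sqrt(42.435 + 18.945)
= 7.8345 m


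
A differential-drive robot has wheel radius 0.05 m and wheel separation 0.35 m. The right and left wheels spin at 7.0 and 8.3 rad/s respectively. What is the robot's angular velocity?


vR = r*wR = 0.05*7.0 = 0.35 m/s
vL = r*wL = 0.05*8.3 = 0.415 m/s
v = (vR+vL)/2 = 0.3825 m/s
omega = (vR-vL)/L = -0.1857 rad/s
angular velocity = -0.1857 rad/s


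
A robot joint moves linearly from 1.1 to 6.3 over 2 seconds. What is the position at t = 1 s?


s = t/T = 1/2 = 0.5
p(t) = p0 + (pf-p0)*s
= 1.1 + (6.3 - 1.1) * 0.5
= 3.7


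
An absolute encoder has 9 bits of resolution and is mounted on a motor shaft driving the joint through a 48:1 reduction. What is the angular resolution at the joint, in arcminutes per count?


counts = 2^9 = 512
effective counts at joint = 512 * 48 = 24576
resolution = 360*60 / 24576
= 0.8789 arcmin/count


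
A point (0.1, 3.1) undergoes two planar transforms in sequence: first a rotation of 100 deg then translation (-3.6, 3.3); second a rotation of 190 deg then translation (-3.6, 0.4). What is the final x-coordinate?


After transform 1:
x1 = cos(100)*0.1 - sin(100)*3.1 + -3.6 = -6.6703
y1 = sin(100)*0.1 + cos(100)*3.1 + 3.3 = 2.8602
After transform 2:
x2 = cos(190)*-6.6703 - sin(190)*2.8602 + -3.6
= 3.4656


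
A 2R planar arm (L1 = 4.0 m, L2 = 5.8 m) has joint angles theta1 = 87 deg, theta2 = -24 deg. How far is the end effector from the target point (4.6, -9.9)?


End effector via forward kinematics:
x = L1*cos(t1) + L2*cos(t1+t2) = 2.8425
y = L1*sin(t1) + L2*sin(t1+t2) = 9.1624
Distance to target:
d = sqrt((4.6 - 2.8425)^2 + (-9.9 - 9.1624)^2)
= sqrt(3.0888 + 363.3734)
= 19.1432 m


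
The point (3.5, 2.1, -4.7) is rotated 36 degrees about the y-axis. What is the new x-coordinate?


Rotation about y-axis: x' = x*cos(theta) + z*sin(theta)
= 3.5 * 0.809 + -4.7 * 0.5878
= 0.069


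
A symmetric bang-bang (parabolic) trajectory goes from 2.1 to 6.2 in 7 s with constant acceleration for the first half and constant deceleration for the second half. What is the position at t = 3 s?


Symmetric rest-to-rest: each phase covers (pf-p0)/2 in time T/2. 0.5*a*(T/2)^2 = (pf-p0)/2 => a = 4*(pf-p0)/T^2
a = 4*(6.2-2.1)/7^2 = 0.3347
t = 3 is in the acceleration phase (t <= T/2).
p = p0 + 0.5*a*t^2 = 2.1 + 0.5*0.3347*3^2
= 3.6061


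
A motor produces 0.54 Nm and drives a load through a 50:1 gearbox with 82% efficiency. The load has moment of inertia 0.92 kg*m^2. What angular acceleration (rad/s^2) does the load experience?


tau_out = tau_motor * N * eta
= 0.54 * 50 * 0.82 = 22.14 Nm
alpha = tau_out / I = 22.14 / 0.92
= 24.0652 rad/s^2


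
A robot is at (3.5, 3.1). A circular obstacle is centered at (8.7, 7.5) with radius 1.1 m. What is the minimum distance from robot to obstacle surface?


center_dist = sqrt((3.5-8.7)^2 + (3.1-7.5)^2)
= sqrt(27.04 + 19.36)
= 6.8118
min_dist = center_dist - radius = 6.8118 - 1.1 = 5.7118 m


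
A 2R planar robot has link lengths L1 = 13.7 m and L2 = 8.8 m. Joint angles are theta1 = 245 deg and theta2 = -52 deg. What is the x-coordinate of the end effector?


Convert angles to radians: theta1 = 4.2761, theta2 = -0.9076
x = L1*cos(theta1) + L2*cos(theta1+theta2)
x = -5.7899 + -8.5745
x = -14.3643


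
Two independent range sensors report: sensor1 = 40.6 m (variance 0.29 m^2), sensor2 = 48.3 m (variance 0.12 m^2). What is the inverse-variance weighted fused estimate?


w1 = (1/var1) / (1/var1 + 1/var2)
   = 3.4483 / (3.4483 + 8.3333) = 0.2927
w2 = 1 - w1 = 0.7073
fused = w1*s1 + w2*s2 = 11.8829 + 34.1634
= 46.0463 m


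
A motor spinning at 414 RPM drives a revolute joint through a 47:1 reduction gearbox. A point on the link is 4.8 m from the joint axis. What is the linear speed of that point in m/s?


omega_motor = 414 * 2*pi/60 = 43.354 rad/s
omega_joint = omega_motor / 47 = 0.9224 rad/s
v = omega_joint * r = 0.9224 * 4.8
= 4.4276 m/s


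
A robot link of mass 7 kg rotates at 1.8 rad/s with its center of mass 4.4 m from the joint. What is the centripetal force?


F = m * omega^2 * r
= 7 * 1.8^2 * 4.4
= 7 * 3.24 * 4.4
= 99.792 N


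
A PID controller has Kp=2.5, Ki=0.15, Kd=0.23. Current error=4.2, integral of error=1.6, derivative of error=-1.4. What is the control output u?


u = Kp*e + Ki*int(e) + Kd*de/dt
= 2.5*4.2 + 0.15*1.6 + 0.23*(-1.4)
= 10.5 + 0.24 + -0.322
= 10.418


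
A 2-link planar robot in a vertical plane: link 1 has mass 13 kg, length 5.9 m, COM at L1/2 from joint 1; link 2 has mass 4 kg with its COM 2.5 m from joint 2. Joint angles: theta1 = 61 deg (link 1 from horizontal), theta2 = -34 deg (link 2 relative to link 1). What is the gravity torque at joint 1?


Horizontal distance from joint 1 to link-1 COM:
  x_c1 = (L1/2)*cos(t1) = 2.95 * 0.4848 = 1.4302 m
Horizontal distance from joint 1 to link-2 COM:
  x_c2 = L1*cos(t1) + Lc2*cos(t1+t2)
       = 5.9*0.4848 + 2.5*0.891 = 5.0879 m
tau1 = m1*g*x_c1 + m2*g*x_c2
     = 13*9.81*1.4302 + 4*9.81*5.0879
     = 182.3919 + 199.6489
     = 382.0408 Nm


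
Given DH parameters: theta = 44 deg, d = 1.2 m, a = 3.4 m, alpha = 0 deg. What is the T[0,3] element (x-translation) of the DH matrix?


T[0,3] = a * cos(theta)
= 3.4 * cos(44 deg)
= 3.4 * 0.7193
= 2.4458


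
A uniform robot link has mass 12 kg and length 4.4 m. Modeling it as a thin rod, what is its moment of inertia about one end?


I = (1/3) * m * L^2
= (1/3) * 12 * 4.4^2
= 0.333333 * 12 * 19.36
= 77.44 kg*m^2


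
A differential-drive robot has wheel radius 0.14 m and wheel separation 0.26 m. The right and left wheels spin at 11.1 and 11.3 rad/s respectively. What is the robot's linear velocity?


vR = r*wR = 0.14*11.1 = 1.554 m/s
vL = r*wL = 0.14*11.3 = 1.582 m/s
v = (vR+vL)/2 = 1.568 m/s
omega = (vR-vL)/L = -0.1077 rad/s
linear velocity = 1.568 m/s


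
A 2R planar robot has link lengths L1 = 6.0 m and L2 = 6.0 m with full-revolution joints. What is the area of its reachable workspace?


r_max = L1 + L2 = 12.0 m
r_min = |L1 - L2| = 0.0 m
Area = pi*(r_max^2 - r_min^2)
= pi*(144.0 - 0.0)
= pi * 144.0
= 452.3893 m^2


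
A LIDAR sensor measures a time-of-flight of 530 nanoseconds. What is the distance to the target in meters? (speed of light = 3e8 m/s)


tof = 530 ns = 5.3e-07 s
dist = c * tof / 2
= 3e8 * 5.3e-07 / 2
= 79.5 m


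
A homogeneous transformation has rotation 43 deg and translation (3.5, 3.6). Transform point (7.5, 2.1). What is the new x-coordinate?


x' = cos(theta)*px - sin(theta)*py + tx
= 0.7314*7.5 - 0.682*2.1 + 3.5
= 7.553


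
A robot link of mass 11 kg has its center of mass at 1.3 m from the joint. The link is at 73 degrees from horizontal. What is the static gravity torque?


tau = m*g*L*cos(angle)
= 11 * 9.81 * 1.3 * cos(73 deg)
= 11 * 9.81 * 1.3 * 0.2924
= 41.0148 Nm


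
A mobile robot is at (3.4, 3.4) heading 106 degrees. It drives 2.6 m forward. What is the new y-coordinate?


y_new = y0 + d*sin(theta)
= 3.4 + 2.6*sin(106)
= 3.4 + 2.4993
= 5.8993


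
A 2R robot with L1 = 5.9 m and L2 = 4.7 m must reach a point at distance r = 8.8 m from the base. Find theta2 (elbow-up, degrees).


cos(theta2) = (r^2 - L1^2 - L2^2) / (2*L1*L2)
cos(theta2) = (77.44 - 34.81 - 22.09) / 55.46
cos(theta2) = 0.370357
theta2 = 68.2624 degrees


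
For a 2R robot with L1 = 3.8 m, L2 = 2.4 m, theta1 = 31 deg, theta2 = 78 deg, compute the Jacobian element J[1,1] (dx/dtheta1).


J[1,1] = -L1*sin(t1) - L2*sin(t1+t2)
= -3.8*sin(31) - 2.4*sin(109)
= -4.2264
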